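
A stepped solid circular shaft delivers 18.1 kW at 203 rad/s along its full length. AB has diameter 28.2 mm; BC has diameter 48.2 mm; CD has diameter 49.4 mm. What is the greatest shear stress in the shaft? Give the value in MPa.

ω = 203 rad/s, so T = P/ω = 18.1×10³ / 203.0 = 89.16 N·m.
Under the same torque, τ_max = 16T/(πd³) is largest where d is smallest — segment AB (d = 28.2 mm).
τ_max = 16·89.16/(π·(0.0282)³) = 2.025×10^7 Pa.

20.2 MPa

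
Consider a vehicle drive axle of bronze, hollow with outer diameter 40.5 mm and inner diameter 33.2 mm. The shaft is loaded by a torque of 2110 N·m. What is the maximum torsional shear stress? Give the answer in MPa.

295 MPa

J = π(d_o⁴ − d_i⁴)/32 = π(0.0405⁴ − 0.0332⁴)/32 = 1.449×10^-7 m⁴.
τ_max = T·r/J = 2110 × 0.0203 / 1.449×10^-7 = 2.950×10^8 Pa.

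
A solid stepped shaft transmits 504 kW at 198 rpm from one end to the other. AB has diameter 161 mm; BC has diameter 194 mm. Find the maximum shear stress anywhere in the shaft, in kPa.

ω = 2π·198/60 = 20.73 rad/s, so T = P/ω = 504×10³ / 20.73 = 24310 N·m.
Under the same torque, τ_max = 16T/(πd³) is largest where d is smallest — segment AB (d = 161 mm).
τ_max = 16·24310/(π·(0.161)³) = 2.966×10^7 Pa.

29700 kPa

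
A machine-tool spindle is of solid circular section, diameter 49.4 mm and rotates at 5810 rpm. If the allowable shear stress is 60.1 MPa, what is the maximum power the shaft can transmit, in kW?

866 kW

J = πd⁴/32 = π(0.0494)⁴/32 = 5.847×10^-7 m⁴.
T_max = τ_allow·J/r = 6.01×10^7 × 5.847×10^-7 / 0.0247 = 1423 N·m.
ω = 2π·5810/60 = 608.4 rad/s, so P_max = T_max·ω = 8.655×10^5 W.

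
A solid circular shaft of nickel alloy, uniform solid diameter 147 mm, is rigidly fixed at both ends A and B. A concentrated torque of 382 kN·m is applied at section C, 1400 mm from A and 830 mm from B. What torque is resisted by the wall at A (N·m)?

With uniform GJ and both ends fixed, compatibility θ_AC = θ_CB gives T_A·a = T_B·b, together with T_A + T_B = T₀.
T_A = T₀·b/(a+b) = 382000·830/2230 = 142200 N·m; T_B = 239800 N·m.

142000 N·m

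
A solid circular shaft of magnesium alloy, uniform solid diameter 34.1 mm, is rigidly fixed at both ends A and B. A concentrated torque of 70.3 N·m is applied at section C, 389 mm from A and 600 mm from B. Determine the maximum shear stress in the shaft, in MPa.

With uniform GJ and both ends fixed, compatibility θ_AC = θ_CB gives T_A·a = T_B·b, together with T_A + T_B = T₀.
T_A = T₀·b/(a+b) = 70.30·600/989.0 = 42.65 N·m; T_B = 27.65 N·m.
τ in each portion: τ_AC = 5.48×10^6 Pa, τ_CB = 3.55×10^6 Pa; maximum is in AC.
τ_max = T_AC·r/J = 42.65·0.0170/1.33×10^-7 = 5.478×10^6 Pa.

5.48 MPa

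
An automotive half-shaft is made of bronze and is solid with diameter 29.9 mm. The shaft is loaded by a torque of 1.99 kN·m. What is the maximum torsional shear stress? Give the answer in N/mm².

379 N/mm²

J = πd⁴/32 = π(0.0299)⁴/32 = 7.847×10^-8 m⁴.
τ_max = T·r/J = 1990 × 0.0149 / 7.847×10^-8 = 3.791×10^8 Pa.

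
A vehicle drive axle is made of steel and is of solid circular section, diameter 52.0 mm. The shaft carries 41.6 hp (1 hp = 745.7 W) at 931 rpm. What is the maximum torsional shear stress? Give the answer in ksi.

ω = 2π·931/60 = 97.49 rad/s, so T = P/ω = 41.6×745.7 / 97.49 = 318.2 N·m.
J = πd⁴/32 = π(0.0520)⁴/32 = 7.178×10^-7 m⁴.
τ_max = T·r/J = 318.2 × 0.0260 / 7.178×10^-7 = 1.152×10^7 Pa.

1.67 ksi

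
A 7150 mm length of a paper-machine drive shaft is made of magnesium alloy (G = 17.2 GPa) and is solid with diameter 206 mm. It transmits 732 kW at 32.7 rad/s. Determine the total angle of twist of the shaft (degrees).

ω = 32.7 rad/s, so T = P/ω = 732×10³ / 32.70 = 22390 N·m.
J = πd⁴/32 = π(0.206)⁴/32 = 1.768×10^-4 m⁴.
θ = T·L/(G·J) = 22390 × 7.15 / (17.2×10⁹ × 1.768×10^-4) = 0.05263 rad.

3.02°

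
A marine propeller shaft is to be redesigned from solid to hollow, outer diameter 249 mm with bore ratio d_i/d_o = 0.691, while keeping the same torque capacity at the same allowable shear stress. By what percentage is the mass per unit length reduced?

37.9 %

Equal τ_max and T ⇒ the solid shaft needs d_s³ = d_o³(1−k⁴), so d_s = 249·(1−0.691⁴)^(1/3) = 228.4 mm.
Area ratio A_h/A_s = d_o²(1−k²)/d_s² = (1−k²)/(1−k⁴)^(2/3) = 0.6209.
Mass saving = 1 − 0.6209 = 37.9 %.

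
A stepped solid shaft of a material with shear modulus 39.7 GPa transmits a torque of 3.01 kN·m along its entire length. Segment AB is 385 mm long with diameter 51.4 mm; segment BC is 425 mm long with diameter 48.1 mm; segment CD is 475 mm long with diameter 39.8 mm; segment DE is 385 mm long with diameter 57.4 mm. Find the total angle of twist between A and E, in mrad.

278 mrad

J_AB = π(0.0514)⁴/32 = 6.85×10^-7 m⁴; J_BC = π(0.0481)⁴/32 = 5.26×10^-7 m⁴; J_CD = π(0.0398)⁴/32 = 2.46×10^-7 m⁴; J_DE = π(0.0574)⁴/32 = 1.07×10^-6 m⁴.
θ = (T/G)·Σ L_i/J_i = (3010/39.7×10⁹)·(0.385/6.85×10^-7 + 0.425/5.26×10^-7 + 0.475/2.46×10^-7 + 0.385/1.07×10^-6) = 0.2775 rad.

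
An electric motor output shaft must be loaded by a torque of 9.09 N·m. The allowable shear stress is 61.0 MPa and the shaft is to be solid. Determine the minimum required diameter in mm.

For a solid shaft τ_max = 16T/(πd³), so d = (16T/(π τ_allow))^(1/3) = (16·9.090/(π·6.10×10^7))^(1/3) = 0.009122 m.

9.12 mm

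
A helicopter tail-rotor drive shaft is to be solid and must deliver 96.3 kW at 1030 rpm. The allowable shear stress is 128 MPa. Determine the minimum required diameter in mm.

32.9 mm

ω = 2π·1030/60 = 107.9 rad/s, so T = P/ω = 96.3×10³ / 107.9 = 892.8 N·m.
For a solid shaft τ_max = 16T/(πd³), so d = (16T/(π τ_allow))^(1/3) = (16·892.8/(π·1.28×10^8))^(1/3) = 0.03287 m.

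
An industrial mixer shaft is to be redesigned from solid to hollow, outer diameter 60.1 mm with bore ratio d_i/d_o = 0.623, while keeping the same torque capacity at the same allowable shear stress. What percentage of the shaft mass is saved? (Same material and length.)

31.8 %

Equal τ_max and T ⇒ the solid shaft needs d_s³ = d_o³(1−k⁴), so d_s = 60.1·(1−0.623⁴)^(1/3) = 56.92 mm.
Area ratio A_h/A_s = d_o²(1−k²)/d_s² = (1−k²)/(1−k⁴)^(2/3) = 0.6822.
Mass saving = 1 − 0.6822 = 31.8 %.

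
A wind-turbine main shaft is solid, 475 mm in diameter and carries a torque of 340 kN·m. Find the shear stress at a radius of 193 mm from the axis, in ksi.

J = πd⁴/32 = π(0.475)⁴/32 = 4.998×10^-3 m⁴.
Shear stress varies linearly with radius: τ = T·r/J = 340000 × 0.193 / 4.998×10^-3 = 1.313×10^7 Pa.

1.90 ksi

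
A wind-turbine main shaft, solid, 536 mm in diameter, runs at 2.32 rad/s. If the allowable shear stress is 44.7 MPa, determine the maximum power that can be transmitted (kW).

3140 kW

J = πd⁴/32 = π(0.536)⁴/32 = 8.103×10^-3 m⁴.
T_max = τ_allow·J/r = 4.47×10^7 × 8.103×10^-3 / 0.268 = 1.352e6 N·m.
ω = 2.32 rad/s, so P_max = T_max·ω = 3.136×10^6 W.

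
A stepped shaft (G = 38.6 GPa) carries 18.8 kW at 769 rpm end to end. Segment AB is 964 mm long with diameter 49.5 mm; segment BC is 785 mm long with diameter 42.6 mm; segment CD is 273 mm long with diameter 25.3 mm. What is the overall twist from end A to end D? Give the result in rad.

ω = 2π·769/60 = 80.53 rad/s, so T = P/ω = 18.8×10³ / 80.53 = 233.5 N·m.
J_AB = π(0.0495)⁴/32 = 5.89×10^-7 m⁴; J_BC = π(0.0426)⁴/32 = 3.23×10^-7 m⁴; J_CD = π(0.0253)⁴/32 = 4.02×10^-8 m⁴.
θ = (T/G)·Σ L_i/J_i = (233.5/38.6×10⁹)·(0.964/5.89×10^-7 + 0.785/3.23×10^-7 + 0.273/4.02×10^-8) = 0.06562 rad.

0.0656 rad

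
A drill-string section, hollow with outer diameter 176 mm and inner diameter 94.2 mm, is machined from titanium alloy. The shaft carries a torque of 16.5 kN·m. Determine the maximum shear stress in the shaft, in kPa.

16800 kPa

J = π(d_o⁴ − d_i⁴)/32 = π(0.176⁴ − 0.0942⁴)/32 = 8.647×10^-5 m⁴.
τ_max = T·r/J = 16500 × 0.0880 / 8.647×10^-5 = 1.679×10^7 Pa.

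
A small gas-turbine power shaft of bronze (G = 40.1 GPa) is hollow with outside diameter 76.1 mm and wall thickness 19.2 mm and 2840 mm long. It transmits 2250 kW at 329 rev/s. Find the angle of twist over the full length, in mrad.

24.9 mrad

ω = 2π·329 = 2067 rad/s, so T = P/ω = 2250×10³ / 2067 = 1088 N·m.
J = π(d_o⁴ − d_i⁴)/32 = π(0.0761⁴ − 0.0377⁴)/32 = 3.094×10^-6 m⁴.
θ = T·L/(G·J) = 1088 × 2.84 / (40.1×10⁹ × 3.094×10^-6) = 0.02491 rad.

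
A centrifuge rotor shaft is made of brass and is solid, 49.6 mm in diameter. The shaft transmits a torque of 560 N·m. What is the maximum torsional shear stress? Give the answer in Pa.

2.34e7 Pa

J = πd⁴/32 = π(0.0496)⁴/32 = 5.942×10^-7 m⁴.
τ_max = T·r/J = 560.0 × 0.0248 / 5.942×10^-7 = 2.337×10^7 Pa.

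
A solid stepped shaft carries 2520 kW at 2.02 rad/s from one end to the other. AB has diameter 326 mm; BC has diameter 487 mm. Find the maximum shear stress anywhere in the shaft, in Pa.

ω = 2.02 rad/s, so T = P/ω = 2520×10³ / 2.020 = 1.248e6 N·m.
Under the same torque, τ_max = 16T/(πd³) is largest where d is smallest — segment AB (d = 326 mm).
τ_max = 16·1.248e6/(π·(0.326)³) = 1.834×10^8 Pa.

1.83e8 Pa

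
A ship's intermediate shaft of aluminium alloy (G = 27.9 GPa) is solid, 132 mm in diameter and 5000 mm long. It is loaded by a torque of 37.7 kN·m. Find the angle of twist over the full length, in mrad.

J = πd⁴/32 = π(0.132)⁴/32 = 2.981×10^-5 m⁴.
θ = T·L/(G·J) = 37700 × 5.00 / (27.9×10⁹ × 2.981×10^-5) = 0.2267 rad.

227 mrad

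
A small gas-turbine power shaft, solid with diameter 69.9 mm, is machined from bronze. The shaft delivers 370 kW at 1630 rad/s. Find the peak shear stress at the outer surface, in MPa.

ω = 1630 rad/s, so T = P/ω = 370×10³ / 1630 = 227.0 N·m.
J = πd⁴/32 = π(0.0699)⁴/32 = 2.344×10^-6 m⁴.
τ_max = T·r/J = 227.0 × 0.0350 / 2.344×10^-6 = 3.385×10^6 Pa.

3.38 MPa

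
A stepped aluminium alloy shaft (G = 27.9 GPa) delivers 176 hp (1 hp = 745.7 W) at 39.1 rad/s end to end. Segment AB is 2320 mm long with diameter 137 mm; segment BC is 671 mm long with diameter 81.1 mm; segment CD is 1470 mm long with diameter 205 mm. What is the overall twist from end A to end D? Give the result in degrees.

ω = 39.1 rad/s, so T = P/ω = 176×745.7 / 39.10 = 3357 N·m.
J_AB = π(0.137)⁴/32 = 3.46×10^-5 m⁴; J_BC = π(0.0811)⁴/32 = 4.25×10^-6 m⁴; J_CD = π(0.205)⁴/32 = 1.73×10^-4 m⁴.
θ = (T/G)·Σ L_i/J_i = (3357/27.9×10⁹)·(2.32/3.46×10^-5 + 0.671/4.25×10^-6 + 1.47/1.73×10^-4) = 0.02810 rad.

1.61°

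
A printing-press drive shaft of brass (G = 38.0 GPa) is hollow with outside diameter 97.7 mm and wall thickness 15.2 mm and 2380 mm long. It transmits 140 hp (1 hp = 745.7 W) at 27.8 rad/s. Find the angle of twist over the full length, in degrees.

ω = 27.8 rad/s, so T = P/ω = 140×745.7 / 27.80 = 3755 N·m.
J = π(d_o⁴ − d_i⁴)/32 = π(0.0977⁴ − 0.0673⁴)/32 = 6.931×10^-6 m⁴.
θ = T·L/(G·J) = 3755 × 2.38 / (38.0×10⁹ × 6.931×10^-6) = 0.03394 rad.

1.94°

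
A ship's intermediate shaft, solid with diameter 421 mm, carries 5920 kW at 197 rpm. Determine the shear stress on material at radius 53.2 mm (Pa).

ω = 2π·197/60 = 20.63 rad/s, so T = P/ω = 5920×10³ / 20.63 = 287000 N·m.
J = πd⁴/32 = π(0.421)⁴/32 = 3.084×10^-3 m⁴.
Shear stress varies linearly with radius: τ = T·r/J = 287000 × 0.0532 / 3.084×10^-3 = 4.950×10^6 Pa.

4.95e6 Pa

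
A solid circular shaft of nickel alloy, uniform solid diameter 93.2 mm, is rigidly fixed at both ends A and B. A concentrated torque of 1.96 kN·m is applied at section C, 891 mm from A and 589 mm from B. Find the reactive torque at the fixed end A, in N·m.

With uniform GJ and both ends fixed, compatibility θ_AC = θ_CB gives T_A·a = T_B·b, together with T_A + T_B = T₀.
T_A = T₀·b/(a+b) = 1960·589/1480 = 780.0 N·m; T_B = 1180 N·m.

780 N·m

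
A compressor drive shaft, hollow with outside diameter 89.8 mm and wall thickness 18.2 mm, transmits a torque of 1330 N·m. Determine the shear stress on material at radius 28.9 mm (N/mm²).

6.88 N/mm²

J = π(d_o⁴ − d_i⁴)/32 = π(0.0898⁴ − 0.0534⁴)/32 = 5.586×10^-6 m⁴.
Shear stress varies linearly with radius: τ = T·r/J = 1330 × 0.0289 / 5.586×10^-6 = 6.881×10^6 Pa.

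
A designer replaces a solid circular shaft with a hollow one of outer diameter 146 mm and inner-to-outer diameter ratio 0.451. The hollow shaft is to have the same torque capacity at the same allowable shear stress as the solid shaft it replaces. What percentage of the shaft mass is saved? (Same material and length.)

Equal τ_max and T ⇒ the solid shaft needs d_s³ = d_o³(1−k⁴), so d_s = 146·(1−0.451⁴)^(1/3) = 144.0 mm.
Area ratio A_h/A_s = d_o²(1−k²)/d_s² = (1−k²)/(1−k⁴)^(2/3) = 0.8194.
Mass saving = 1 − 0.8194 = 18.1 %.

18.1 %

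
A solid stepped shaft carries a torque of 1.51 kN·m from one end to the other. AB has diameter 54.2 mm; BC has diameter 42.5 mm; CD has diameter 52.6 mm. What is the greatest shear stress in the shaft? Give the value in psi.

14500 psi

Under the same torque, τ_max = 16T/(πd³) is largest where d is smallest — segment BC (d = 42.5 mm).
τ_max = 16·1510/(π·(0.0425)³) = 1.002×10^8 Pa.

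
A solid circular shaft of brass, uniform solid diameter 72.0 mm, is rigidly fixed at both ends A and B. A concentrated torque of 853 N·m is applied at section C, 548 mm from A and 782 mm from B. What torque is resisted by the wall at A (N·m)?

502 N·m

With uniform GJ and both ends fixed, compatibility θ_AC = θ_CB gives T_A·a = T_B·b, together with T_A + T_B = T₀.
T_A = T₀·b/(a+b) = 853.0·782/1330 = 501.5 N·m; T_B = 351.5 N·m.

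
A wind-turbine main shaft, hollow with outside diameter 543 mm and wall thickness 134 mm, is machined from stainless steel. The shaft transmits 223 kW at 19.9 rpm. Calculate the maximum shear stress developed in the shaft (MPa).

3.64 MPa

ω = 2π·19.9/60 = 2.084 rad/s, so T = P/ω = 223×10³ / 2.084 = 107000 N·m.
J = π(d_o⁴ − d_i⁴)/32 = π(0.543⁴ − 0.275⁴)/32 = 7.973×10^-3 m⁴.
τ_max = T·r/J = 107000 × 0.272 / 7.973×10^-3 = 3.644×10^6 Pa.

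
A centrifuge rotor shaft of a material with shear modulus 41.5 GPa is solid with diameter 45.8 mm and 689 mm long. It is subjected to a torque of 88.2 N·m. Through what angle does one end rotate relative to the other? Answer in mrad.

3.39 mrad

J = πd⁴/32 = π(0.0458)⁴/32 = 4.320×10^-7 m⁴.
θ = T·L/(G·J) = 88.20 × 0.689 / (41.5×10⁹ × 4.320×10^-7) = 3.390×10^-3 rad.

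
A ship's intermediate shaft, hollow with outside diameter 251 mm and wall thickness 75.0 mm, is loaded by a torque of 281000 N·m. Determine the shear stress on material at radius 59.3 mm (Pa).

4.39e7 Pa

J = π(d_o⁴ − d_i⁴)/32 = π(0.251⁴ − 0.101⁴)/32 = 3.795×10^-4 m⁴.
Shear stress varies linearly with radius: τ = T·r/J = 281000 × 0.0593 / 3.795×10^-4 = 4.391×10^7 Pa.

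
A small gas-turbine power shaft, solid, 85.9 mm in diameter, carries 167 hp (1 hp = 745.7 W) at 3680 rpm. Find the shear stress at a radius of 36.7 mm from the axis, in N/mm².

ω = 2π·3680/60 = 385.4 rad/s, so T = P/ω = 167×745.7 / 385.4 = 323.2 N·m.
J = πd⁴/32 = π(0.0859)⁴/32 = 5.345×10^-6 m⁴.
Shear stress varies linearly with radius: τ = T·r/J = 323.2 × 0.0367 / 5.345×10^-6 = 2.219×10^6 Pa.

2.22 N/mm²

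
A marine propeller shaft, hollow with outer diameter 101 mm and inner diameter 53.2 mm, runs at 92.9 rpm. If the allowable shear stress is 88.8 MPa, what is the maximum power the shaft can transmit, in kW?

161 kW

J = π(d_o⁴ − d_i⁴)/32 = π(0.101⁴ − 0.0532⁴)/32 = 9.430×10^-6 m⁴.
T_max = τ_allow·J/r = 8.88×10^7 × 9.430×10^-6 / 0.0505 = 16580 N·m.
ω = 2π·92.9/60 = 9.728 rad/s, so P_max = T_max·ω = 1.613×10^5 W.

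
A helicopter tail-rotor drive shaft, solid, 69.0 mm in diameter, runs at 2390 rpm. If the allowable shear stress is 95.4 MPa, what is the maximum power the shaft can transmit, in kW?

J = πd⁴/32 = π(0.0690)⁴/32 = 2.225×10^-6 m⁴.
T_max = τ_allow·J/r = 9.54×10^7 × 2.225×10^-6 / 0.0345 = 6154 N·m.
ω = 2π·2390/60 = 250.3 rad/s, so P_max = T_max·ω = 1.540×10^6 W.

1540 kW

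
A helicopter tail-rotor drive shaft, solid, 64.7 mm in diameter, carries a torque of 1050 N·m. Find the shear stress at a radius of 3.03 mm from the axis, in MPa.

J = πd⁴/32 = π(0.0647)⁴/32 = 1.720×10^-6 m⁴.
Shear stress varies linearly with radius: τ = T·r/J = 1050 × 0.00303 / 1.720×10^-6 = 1.849×10^6 Pa.

1.85 MPa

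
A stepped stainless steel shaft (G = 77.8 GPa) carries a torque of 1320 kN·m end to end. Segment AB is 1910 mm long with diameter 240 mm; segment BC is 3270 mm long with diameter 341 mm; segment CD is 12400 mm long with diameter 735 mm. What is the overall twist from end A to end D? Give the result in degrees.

8.52°

J_AB = π(0.240)⁴/32 = 3.26×10^-4 m⁴; J_BC = π(0.341)⁴/32 = 1.33×10^-3 m⁴; J_CD = π(0.735)⁴/32 = 0.0287 m⁴.
θ = (T/G)·Σ L_i/J_i = (1.320e6/77.8×10⁹)·(1.91/3.26×10^-4 + 3.27/1.33×10^-3 + 12.4/0.0287) = 0.1486 rad.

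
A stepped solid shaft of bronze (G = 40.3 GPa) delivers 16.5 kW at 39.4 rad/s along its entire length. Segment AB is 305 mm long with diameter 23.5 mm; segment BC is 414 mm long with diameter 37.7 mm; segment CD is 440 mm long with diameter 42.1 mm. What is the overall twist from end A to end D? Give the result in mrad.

ω = 39.4 rad/s, so T = P/ω = 16.5×10³ / 39.40 = 418.8 N·m.
J_AB = π(0.0235)⁴/32 = 2.99×10^-8 m⁴; J_BC = π(0.0377)⁴/32 = 1.98×10^-7 m⁴; J_CD = π(0.0421)⁴/32 = 3.08×10^-7 m⁴.
θ = (T/G)·Σ L_i/J_i = (418.8/40.3×10⁹)·(0.305/2.99×10^-8 + 0.414/1.98×10^-7 + 0.440/3.08×10^-7) = 0.1424 rad.

142 mrad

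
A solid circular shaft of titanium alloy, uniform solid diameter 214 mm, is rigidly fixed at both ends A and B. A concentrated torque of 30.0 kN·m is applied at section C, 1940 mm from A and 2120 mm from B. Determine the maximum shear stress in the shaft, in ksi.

With uniform GJ and both ends fixed, compatibility θ_AC = θ_CB gives T_A·a = T_B·b, together with T_A + T_B = T₀.
T_A = T₀·b/(a+b) = 30000·2120/4060 = 15670 N·m; T_B = 14330 N·m.
τ in each portion: τ_AC = 8.14×10^6 Pa, τ_CB = 7.45×10^6 Pa; maximum is in AC.
τ_max = T_AC·r/J = 15670·0.107/2.06×10^-4 = 8.141×10^6 Pa.

1.18 ksi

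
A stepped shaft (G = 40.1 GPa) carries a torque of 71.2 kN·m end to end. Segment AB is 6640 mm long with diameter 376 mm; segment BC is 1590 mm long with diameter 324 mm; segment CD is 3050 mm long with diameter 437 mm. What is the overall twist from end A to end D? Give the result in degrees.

J_AB = π(0.376)⁴/32 = 1.96×10^-3 m⁴; J_BC = π(0.324)⁴/32 = 1.08×10^-3 m⁴; J_CD = π(0.437)⁴/32 = 3.58×10^-3 m⁴.
θ = (T/G)·Σ L_i/J_i = (71200/40.1×10⁹)·(6.64/1.96×10^-3 + 1.59/1.08×10^-3 + 3.05/3.58×10^-3) = 0.01013 rad.

0.580°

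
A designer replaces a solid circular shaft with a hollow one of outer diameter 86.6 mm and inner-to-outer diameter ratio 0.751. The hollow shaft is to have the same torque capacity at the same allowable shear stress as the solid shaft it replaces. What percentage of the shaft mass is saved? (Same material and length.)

43.7 %

Equal τ_max and T ⇒ the solid shaft needs d_s³ = d_o³(1−k⁴), so d_s = 86.6·(1−0.751⁴)^(1/3) = 76.22 mm.
Area ratio A_h/A_s = d_o²(1−k²)/d_s² = (1−k²)/(1−k⁴)^(2/3) = 0.5628.
Mass saving = 1 − 0.5628 = 43.7 %.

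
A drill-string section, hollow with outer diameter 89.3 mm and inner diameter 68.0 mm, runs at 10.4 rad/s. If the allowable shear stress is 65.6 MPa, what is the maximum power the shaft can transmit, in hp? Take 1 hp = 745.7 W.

84.9 hp

J = π(d_o⁴ − d_i⁴)/32 = π(0.0893⁴ − 0.0680⁴)/32 = 4.144×10^-6 m⁴.
T_max = τ_allow·J/r = 6.56×10^7 × 4.144×10^-6 / 0.0446 = 6088 N·m.
ω = 10.4 rad/s, so P_max = T_max·ω = 6.332×10^4 W.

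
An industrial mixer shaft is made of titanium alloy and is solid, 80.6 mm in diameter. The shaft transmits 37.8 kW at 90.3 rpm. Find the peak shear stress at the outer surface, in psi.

5640 psi

ω = 2π·90.3/60 = 9.456 rad/s, so T = P/ω = 37.8×10³ / 9.456 = 3997 N·m.
J = πd⁴/32 = π(0.0806)⁴/32 = 4.143×10^-6 m⁴.
τ_max = T·r/J = 3997 × 0.0403 / 4.143×10^-6 = 3.888×10^7 Pa.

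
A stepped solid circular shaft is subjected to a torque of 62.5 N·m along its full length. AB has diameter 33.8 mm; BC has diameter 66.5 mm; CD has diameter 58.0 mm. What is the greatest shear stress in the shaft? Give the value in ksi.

Under the same torque, τ_max = 16T/(πd³) is largest where d is smallest — segment AB (d = 33.8 mm).
τ_max = 16·62.50/(π·(0.0338)³) = 8.243×10^6 Pa.

1.20 ksi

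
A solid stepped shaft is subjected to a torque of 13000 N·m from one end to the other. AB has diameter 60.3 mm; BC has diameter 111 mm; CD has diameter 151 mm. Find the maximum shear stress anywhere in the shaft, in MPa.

Under the same torque, τ_max = 16T/(πd³) is largest where d is smallest — segment AB (d = 60.3 mm).
τ_max = 16·13000/(π·(0.0603)³) = 3.020×10^8 Pa.

302 MPa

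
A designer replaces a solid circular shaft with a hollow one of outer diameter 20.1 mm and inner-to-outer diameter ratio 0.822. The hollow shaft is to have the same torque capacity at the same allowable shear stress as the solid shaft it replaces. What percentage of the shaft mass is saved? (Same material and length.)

Equal τ_max and T ⇒ the solid shaft needs d_s³ = d_o³(1−k⁴), so d_s = 20.1·(1−0.822⁴)^(1/3) = 16.40 mm.
Area ratio A_h/A_s = d_o²(1−k²)/d_s² = (1−k²)/(1−k⁴)^(2/3) = 0.4870.
Mass saving = 1 − 0.4870 = 51.3 %.

51.3 %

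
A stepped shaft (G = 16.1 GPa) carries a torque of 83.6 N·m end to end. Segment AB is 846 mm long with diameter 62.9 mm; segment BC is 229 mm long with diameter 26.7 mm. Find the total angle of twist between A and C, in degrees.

1.53°

J_AB = π(0.0629)⁴/32 = 1.54×10^-6 m⁴; J_BC = π(0.0267)⁴/32 = 4.99×10^-8 m⁴.
θ = (T/G)·Σ L_i/J_i = (83.60/16.1×10⁹)·(0.846/1.54×10^-6 + 0.229/4.99×10^-8) = 0.02669 rad.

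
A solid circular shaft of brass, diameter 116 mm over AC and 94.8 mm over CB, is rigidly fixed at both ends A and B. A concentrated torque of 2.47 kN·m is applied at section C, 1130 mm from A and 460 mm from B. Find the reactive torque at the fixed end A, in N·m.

Compatibility: T_A·a/J_AC = T_B·b/J_CB with T_A + T_B = T₀.
J_AC = 1.78×10^-5 m⁴, J_CB = 7.93×10^-6 m⁴, so T_A = T₀·(J_AC/a)/((J_AC/a)+(J_CB/b)) = 1179 N·m, T_B = 1291 N·m.

1180 N·m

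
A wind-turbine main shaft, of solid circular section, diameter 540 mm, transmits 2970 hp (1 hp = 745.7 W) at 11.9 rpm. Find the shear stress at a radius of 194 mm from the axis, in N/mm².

ω = 2π·11.9/60 = 1.246 rad/s, so T = P/ω = 2970×745.7 / 1.246 = 1.777e6 N·m.
J = πd⁴/32 = π(0.540)⁴/32 = 8.348×10^-3 m⁴.
Shear stress varies linearly with radius: τ = T·r/J = 1.777e6 × 0.194 / 8.348×10^-3 = 4.130×10^7 Pa.

41.3 N/mm²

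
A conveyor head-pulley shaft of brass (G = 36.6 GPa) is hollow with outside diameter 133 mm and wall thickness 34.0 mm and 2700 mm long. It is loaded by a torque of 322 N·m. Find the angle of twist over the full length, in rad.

8.20e-4 rad

J = π(d_o⁴ − d_i⁴)/32 = π(0.133⁴ − 0.0650⁴)/32 = 2.897×10^-5 m⁴.
θ = T·L/(G·J) = 322.0 × 2.70 / (36.6×10⁹ × 2.897×10^-5) = 8.201×10^-4 rad.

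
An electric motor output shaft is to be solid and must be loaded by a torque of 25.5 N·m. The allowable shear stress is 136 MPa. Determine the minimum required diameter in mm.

9.85 mm

For a solid shaft τ_max = 16T/(πd³), so d = (16T/(π τ_allow))^(1/3) = (16·25.50/(π·1.36×10^8))^(1/3) = 0.009847 m.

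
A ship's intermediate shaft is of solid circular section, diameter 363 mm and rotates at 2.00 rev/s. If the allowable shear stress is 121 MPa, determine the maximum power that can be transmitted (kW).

J = πd⁴/32 = π(0.363)⁴/32 = 1.705×10^-3 m⁴.
T_max = τ_allow·J/r = 1.21×10^8 × 1.705×10^-3 / 0.181 = 1.136e6 N·m.
ω = 2π·2.00 = 12.57 rad/s, so P_max = T_max·ω = 1.428×10^7 W.

14300 kW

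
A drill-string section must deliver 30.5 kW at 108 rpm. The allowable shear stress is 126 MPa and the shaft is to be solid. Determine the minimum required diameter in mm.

ω = 2π·108/60 = 11.31 rad/s, so T = P/ω = 30.5×10³ / 11.31 = 2697 N·m.
For a solid shaft τ_max = 16T/(πd³), so d = (16T/(π τ_allow))^(1/3) = (16·2697/(π·1.26×10^8))^(1/3) = 0.04777 m.

47.8 mm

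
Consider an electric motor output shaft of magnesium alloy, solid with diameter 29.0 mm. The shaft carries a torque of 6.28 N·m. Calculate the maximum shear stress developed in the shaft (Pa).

1.31e6 Pa

J = πd⁴/32 = π(0.0290)⁴/32 = 6.944×10^-8 m⁴.
τ_max = T·r/J = 6.280 × 0.0145 / 6.944×10^-8 = 1.311×10^6 Pa.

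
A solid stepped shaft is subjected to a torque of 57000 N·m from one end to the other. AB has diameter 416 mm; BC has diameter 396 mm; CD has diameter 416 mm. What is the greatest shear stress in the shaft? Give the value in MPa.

4.67 MPa

Under the same torque, τ_max = 16T/(πd³) is largest where d is smallest — segment BC (d = 396 mm).
τ_max = 16·57000/(π·(0.396)³) = 4.675×10^6 Pa.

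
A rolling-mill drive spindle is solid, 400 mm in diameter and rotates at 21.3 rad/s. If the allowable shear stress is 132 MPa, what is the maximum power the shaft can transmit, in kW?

J = πd⁴/32 = π(0.400)⁴/32 = 2.513×10^-3 m⁴.
T_max = τ_allow·J/r = 1.32×10^8 × 2.513×10^-3 / 0.200 = 1.659e6 N·m.
ω = 21.3 rad/s, so P_max = T_max·ω = 3.533×10^7 W.

35300 kW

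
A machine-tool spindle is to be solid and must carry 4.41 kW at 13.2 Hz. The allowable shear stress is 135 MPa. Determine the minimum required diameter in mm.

12.6 mm

ω = 2π·13.2 = 82.94 rad/s, so T = P/ω = 4.41×10³ / 82.94 = 53.17 N·m.
For a solid shaft τ_max = 16T/(πd³), so d = (16T/(π τ_allow))^(1/3) = (16·53.17/(π·1.35×10^8))^(1/3) = 0.01261 m.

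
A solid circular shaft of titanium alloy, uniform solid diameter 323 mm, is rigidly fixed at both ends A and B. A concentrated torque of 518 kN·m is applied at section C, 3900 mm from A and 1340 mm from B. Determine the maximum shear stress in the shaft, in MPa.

58.3 MPa

With uniform GJ and both ends fixed, compatibility θ_AC = θ_CB gives T_A·a = T_B·b, together with T_A + T_B = T₀.
T_A = T₀·b/(a+b) = 518000·1340/5240 = 132500 N·m; T_B = 385500 N·m.
τ in each portion: τ_AC = 2.00×10^7 Pa, τ_CB = 5.83×10^7 Pa; maximum is in CB.
τ_max = T_CB·r/J = 385500·0.162/1.07×10^-3 = 5.827×10^7 Pa.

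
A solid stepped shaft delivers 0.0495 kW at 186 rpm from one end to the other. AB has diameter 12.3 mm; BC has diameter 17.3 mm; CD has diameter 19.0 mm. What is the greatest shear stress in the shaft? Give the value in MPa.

ω = 2π·186/60 = 19.48 rad/s, so T = P/ω = 0.0495×10³ / 19.48 = 2.541 N·m.
Under the same torque, τ_max = 16T/(πd³) is largest where d is smallest — segment AB (d = 12.3 mm).
τ_max = 16·2.541/(π·(0.0123)³) = 6.955×10^6 Pa.

6.96 MPa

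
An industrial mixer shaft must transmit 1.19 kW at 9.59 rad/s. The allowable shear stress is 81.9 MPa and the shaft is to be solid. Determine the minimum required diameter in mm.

19.8 mm

ω = 9.59 rad/s, so T = P/ω = 1.19×10³ / 9.590 = 124.1 N·m.
For a solid shaft τ_max = 16T/(πd³), so d = (16T/(π τ_allow))^(1/3) = (16·124.1/(π·8.19×10^7))^(1/3) = 0.01976 m.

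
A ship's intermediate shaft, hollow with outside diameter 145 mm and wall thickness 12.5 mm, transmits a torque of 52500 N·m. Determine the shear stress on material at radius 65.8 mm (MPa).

150 MPa

J = π(d_o⁴ − d_i⁴)/32 = π(0.145⁴ − 0.120⁴)/32 = 2.304×10^-5 m⁴.
Shear stress varies linearly with radius: τ = T·r/J = 52500 × 0.0658 / 2.304×10^-5 = 1.499×10^8 Pa.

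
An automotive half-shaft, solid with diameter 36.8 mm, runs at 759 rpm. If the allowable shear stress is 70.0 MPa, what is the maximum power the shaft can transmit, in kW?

54.4 kW

J = πd⁴/32 = π(0.0368)⁴/32 = 1.800×10^-7 m⁴.
T_max = τ_allow·J/r = 7.00×10^7 × 1.800×10^-7 / 0.0184 = 685.0 N·m.
ω = 2π·759/60 = 79.48 rad/s, so P_max = T_max·ω = 5.444×10^4 W.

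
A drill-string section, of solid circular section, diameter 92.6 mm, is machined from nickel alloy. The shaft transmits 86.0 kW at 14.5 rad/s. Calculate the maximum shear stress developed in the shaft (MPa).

38.0 MPa

ω = 14.5 rad/s, so T = P/ω = 86.0×10³ / 14.50 = 5931 N·m.
J = πd⁴/32 = π(0.0926)⁴/32 = 7.218×10^-6 m⁴.
τ_max = T·r/J = 5931 × 0.0463 / 7.218×10^-6 = 3.804×10^7 Pa.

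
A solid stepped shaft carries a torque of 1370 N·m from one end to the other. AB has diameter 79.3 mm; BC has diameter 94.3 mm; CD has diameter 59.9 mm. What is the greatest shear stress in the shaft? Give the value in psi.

4710 psi

Under the same torque, τ_max = 16T/(πd³) is largest where d is smallest — segment CD (d = 59.9 mm).
τ_max = 16·1370/(π·(0.0599)³) = 3.246×10^7 Pa.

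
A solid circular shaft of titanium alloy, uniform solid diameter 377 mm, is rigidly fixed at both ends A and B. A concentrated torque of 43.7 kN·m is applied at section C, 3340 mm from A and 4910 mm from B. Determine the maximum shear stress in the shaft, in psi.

With uniform GJ and both ends fixed, compatibility θ_AC = θ_CB gives T_A·a = T_B·b, together with T_A + T_B = T₀.
T_A = T₀·b/(a+b) = 43700·4910/8250 = 26010 N·m; T_B = 17690 N·m.
τ in each portion: τ_AC = 2.47×10^6 Pa, τ_CB = 1.68×10^6 Pa; maximum is in AC.
τ_max = T_AC·r/J = 26010·0.189/1.98×10^-3 = 2.472×10^6 Pa.

359 psi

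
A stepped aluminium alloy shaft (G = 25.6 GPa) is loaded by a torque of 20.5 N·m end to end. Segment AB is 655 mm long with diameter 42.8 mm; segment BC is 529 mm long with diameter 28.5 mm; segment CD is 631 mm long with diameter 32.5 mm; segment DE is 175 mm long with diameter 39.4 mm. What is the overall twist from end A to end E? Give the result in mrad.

J_AB = π(0.0428)⁴/32 = 3.29×10^-7 m⁴; J_BC = π(0.0285)⁴/32 = 6.48×10^-8 m⁴; J_CD = π(0.0325)⁴/32 = 1.10×10^-7 m⁴; J_DE = π(0.0394)⁴/32 = 2.37×10^-7 m⁴.
θ = (T/G)·Σ L_i/J_i = (20.50/25.6×10⁹)·(0.655/3.29×10^-7 + 0.529/6.48×10^-8 + 0.631/1.10×10^-7 + 0.175/2.37×10^-7) = 0.01334 rad.

13.3 mrad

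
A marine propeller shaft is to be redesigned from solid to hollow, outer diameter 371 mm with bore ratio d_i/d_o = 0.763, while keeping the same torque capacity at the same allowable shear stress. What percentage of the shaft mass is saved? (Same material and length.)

Equal τ_max and T ⇒ the solid shaft needs d_s³ = d_o³(1−k⁴), so d_s = 371·(1−0.763⁴)^(1/3) = 323.2 mm.
Area ratio A_h/A_s = d_o²(1−k²)/d_s² = (1−k²)/(1−k⁴)^(2/3) = 0.5506.
Mass saving = 1 − 0.5506 = 44.9 %.

44.9 %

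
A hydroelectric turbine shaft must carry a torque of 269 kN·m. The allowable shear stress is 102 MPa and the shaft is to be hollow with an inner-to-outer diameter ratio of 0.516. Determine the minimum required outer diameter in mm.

For a hollow shaft with d_i/d_o = 0.516: τ_max = 16T/(π d_o³ (1−k⁴)), so d_o = [16T/(π τ_allow (1−k⁴))]^(1/3) = [16·269000/(π·1.02×10^8·0.9291)]^(1/3) = 0.2436 m.

244 mm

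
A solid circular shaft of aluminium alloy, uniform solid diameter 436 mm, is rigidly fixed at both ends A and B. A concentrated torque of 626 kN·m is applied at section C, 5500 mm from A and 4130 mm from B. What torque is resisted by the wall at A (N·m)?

268000 N·m

With uniform GJ and both ends fixed, compatibility θ_AC = θ_CB gives T_A·a = T_B·b, together with T_A + T_B = T₀.
T_A = T₀·b/(a+b) = 626000·4130/9630 = 268500 N·m; T_B = 357500 N·m.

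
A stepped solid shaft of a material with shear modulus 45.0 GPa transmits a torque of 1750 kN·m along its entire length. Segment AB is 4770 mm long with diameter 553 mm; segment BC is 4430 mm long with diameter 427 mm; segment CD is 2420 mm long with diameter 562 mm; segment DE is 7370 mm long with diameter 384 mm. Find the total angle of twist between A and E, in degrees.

J_AB = π(0.553)⁴/32 = 9.18×10^-3 m⁴; J_BC = π(0.427)⁴/32 = 3.26×10^-3 m⁴; J_CD = π(0.562)⁴/32 = 9.79×10^-3 m⁴; J_DE = π(0.384)⁴/32 = 2.13×10^-3 m⁴.
θ = (T/G)·Σ L_i/J_i = (1.750e6/45.0×10⁹)·(4.77/9.18×10^-3 + 4.43/3.26×10^-3 + 2.42/9.79×10^-3 + 7.37/2.13×10^-3) = 0.2169 rad.

12.4°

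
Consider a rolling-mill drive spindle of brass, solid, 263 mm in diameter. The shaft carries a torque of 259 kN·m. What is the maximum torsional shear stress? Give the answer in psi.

J = πd⁴/32 = π(0.263)⁴/32 = 4.697×10^-4 m⁴.
τ_max = T·r/J = 259000 × 0.132 / 4.697×10^-4 = 7.251×10^7 Pa.

10500 psi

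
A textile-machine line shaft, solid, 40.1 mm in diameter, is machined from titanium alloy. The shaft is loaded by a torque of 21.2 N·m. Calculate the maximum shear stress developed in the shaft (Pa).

1.67e6 Pa

J = πd⁴/32 = π(0.0401)⁴/32 = 2.539×10^-7 m⁴.
τ_max = T·r/J = 21.20 × 0.0201 / 2.539×10^-7 = 1.674×10^6 Pa.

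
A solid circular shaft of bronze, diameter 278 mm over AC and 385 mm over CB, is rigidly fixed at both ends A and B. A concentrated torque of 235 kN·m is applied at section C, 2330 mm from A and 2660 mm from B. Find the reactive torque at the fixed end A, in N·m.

55700 N·m

Compatibility: T_A·a/J_AC = T_B·b/J_CB with T_A + T_B = T₀.
J_AC = 5.86×10^-4 m⁴, J_CB = 2.16×10^-3 m⁴, so T_A = T₀·(J_AC/a)/((J_AC/a)+(J_CB/b)) = 55660 N·m, T_B = 179300 N·m.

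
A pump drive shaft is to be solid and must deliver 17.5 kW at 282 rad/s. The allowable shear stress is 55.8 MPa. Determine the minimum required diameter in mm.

ω = 282 rad/s, so T = P/ω = 17.5×10³ / 282.0 = 62.06 N·m.
For a solid shaft τ_max = 16T/(πd³), so d = (16T/(π τ_allow))^(1/3) = (16·62.06/(π·5.58×10^7))^(1/3) = 0.01783 m.

17.8 mm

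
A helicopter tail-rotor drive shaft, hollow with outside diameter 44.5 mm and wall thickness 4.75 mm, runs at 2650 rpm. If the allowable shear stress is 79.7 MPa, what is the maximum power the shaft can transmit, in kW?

236 kW

J = π(d_o⁴ − d_i⁴)/32 = π(0.0445⁴ − 0.0350⁴)/32 = 2.377×10^-7 m⁴.
T_max = τ_allow·J/r = 7.97×10^7 × 2.377×10^-7 / 0.0222 = 851.3 N·m.
ω = 2π·2650/60 = 277.5 rad/s, so P_max = T_max·ω = 2.362×10^5 W.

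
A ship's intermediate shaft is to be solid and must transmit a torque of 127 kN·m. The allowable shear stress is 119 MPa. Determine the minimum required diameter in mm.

For a solid shaft τ_max = 16T/(πd³), so d = (16T/(π τ_allow))^(1/3) = (16·127000/(π·1.19×10^8))^(1/3) = 0.1758 m.

176 mm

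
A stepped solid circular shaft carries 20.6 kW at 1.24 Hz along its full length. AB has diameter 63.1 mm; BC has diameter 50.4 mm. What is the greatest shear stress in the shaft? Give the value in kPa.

ω = 2π·1.24 = 7.791 rad/s, so T = P/ω = 20.6×10³ / 7.791 = 2644 N·m.
Under the same torque, τ_max = 16T/(πd³) is largest where d is smallest — segment BC (d = 50.4 mm).
τ_max = 16·2644/(π·(0.0504)³) = 1.052×10^8 Pa.

105000 kPa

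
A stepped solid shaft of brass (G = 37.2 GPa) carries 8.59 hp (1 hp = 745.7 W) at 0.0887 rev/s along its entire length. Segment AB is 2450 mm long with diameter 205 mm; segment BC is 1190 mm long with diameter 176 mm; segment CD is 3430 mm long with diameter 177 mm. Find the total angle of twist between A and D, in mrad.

ω = 2π·0.0887 = 0.5573 rad/s, so T = P/ω = 8.59×745.7 / 0.5573 = 11490 N·m.
J_AB = π(0.205)⁴/32 = 1.73×10^-4 m⁴; J_BC = π(0.176)⁴/32 = 9.42×10^-5 m⁴; J_CD = π(0.177)⁴/32 = 9.64×10^-5 m⁴.
θ = (T/G)·Σ L_i/J_i = (11490/37.2×10⁹)·(2.45/1.73×10^-4 + 1.19/9.42×10^-5 + 3.43/9.64×10^-5) = 0.01927 rad.

19.3 mrad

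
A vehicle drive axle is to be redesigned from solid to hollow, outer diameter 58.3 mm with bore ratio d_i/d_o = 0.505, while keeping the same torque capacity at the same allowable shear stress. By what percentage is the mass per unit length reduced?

22.1 %

Equal τ_max and T ⇒ the solid shaft needs d_s³ = d_o³(1−k⁴), so d_s = 58.3·(1−0.505⁴)^(1/3) = 57.01 mm.
Area ratio A_h/A_s = d_o²(1−k²)/d_s² = (1−k²)/(1−k⁴)^(2/3) = 0.7791.
Mass saving = 1 − 0.7791 = 22.1 %.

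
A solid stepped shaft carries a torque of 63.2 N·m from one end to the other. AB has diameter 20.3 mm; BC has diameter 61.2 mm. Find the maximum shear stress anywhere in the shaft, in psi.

5580 psi

Under the same torque, τ_max = 16T/(πd³) is largest where d is smallest — segment AB (d = 20.3 mm).
τ_max = 16·63.20/(π·(0.0203)³) = 3.848×10^7 Pa.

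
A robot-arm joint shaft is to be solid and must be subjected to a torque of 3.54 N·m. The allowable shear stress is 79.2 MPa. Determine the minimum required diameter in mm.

6.11 mm

For a solid shaft τ_max = 16T/(πd³), so d = (16T/(π τ_allow))^(1/3) = (16·3.540/(π·7.92×10^7))^(1/3) = 0.006106 m.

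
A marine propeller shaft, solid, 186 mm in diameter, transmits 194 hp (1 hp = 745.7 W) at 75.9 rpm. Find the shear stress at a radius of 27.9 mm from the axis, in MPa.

4.32 MPa

ω = 2π·75.9/60 = 7.948 rad/s, so T = P/ω = 194×745.7 / 7.948 = 18200 N·m.
J = πd⁴/32 = π(0.186)⁴/32 = 1.175×10^-4 m⁴.
Shear stress varies linearly with radius: τ = T·r/J = 18200 × 0.0279 / 1.175×10^-4 = 4.322×10^6 Pa.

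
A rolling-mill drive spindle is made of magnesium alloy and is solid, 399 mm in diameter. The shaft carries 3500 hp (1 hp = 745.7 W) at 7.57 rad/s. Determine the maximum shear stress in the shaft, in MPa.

ω = 7.57 rad/s, so T = P/ω = 3500×745.7 / 7.570 = 344800 N·m.
J = πd⁴/32 = π(0.399)⁴/32 = 2.488×10^-3 m⁴.
τ_max = T·r/J = 344800 × 0.200 / 2.488×10^-3 = 2.764×10^7 Pa.

27.6 MPa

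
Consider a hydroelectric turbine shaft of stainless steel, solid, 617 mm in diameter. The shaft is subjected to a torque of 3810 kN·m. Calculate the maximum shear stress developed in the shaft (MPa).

J = πd⁴/32 = π(0.617)⁴/32 = 0.01423 m⁴.
τ_max = T·r/J = 3.810e6 × 0.308 / 0.01423 = 8.261×10^7 Pa.

82.6 MPa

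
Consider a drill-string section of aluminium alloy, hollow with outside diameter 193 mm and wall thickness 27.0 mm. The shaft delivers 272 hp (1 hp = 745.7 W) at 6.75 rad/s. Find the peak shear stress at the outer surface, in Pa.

ω = 6.75 rad/s, so T = P/ω = 272×745.7 / 6.750 = 30050 N·m.
J = π(d_o⁴ − d_i⁴)/32 = π(0.193⁴ − 0.139⁴)/32 = 9.957×10^-5 m⁴.
τ_max = T·r/J = 30050 × 0.0965 / 9.957×10^-5 = 2.912×10^7 Pa.

2.91e7 Pa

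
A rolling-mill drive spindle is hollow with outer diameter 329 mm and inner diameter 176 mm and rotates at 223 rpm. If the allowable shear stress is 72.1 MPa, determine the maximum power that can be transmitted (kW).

J = π(d_o⁴ − d_i⁴)/32 = π(0.329⁴ − 0.176⁴)/32 = 1.056×10^-3 m⁴.
T_max = τ_allow·J/r = 7.21×10^7 × 1.056×10^-3 / 0.165 = 462900 N·m.
ω = 2π·223/60 = 23.35 rad/s, so P_max = T_max·ω = 1.081×10^7 W.

10800 kW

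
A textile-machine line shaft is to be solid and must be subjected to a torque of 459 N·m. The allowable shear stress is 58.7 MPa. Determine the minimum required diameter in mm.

34.1 mm

For a solid shaft τ_max = 16T/(πd³), so d = (16T/(π τ_allow))^(1/3) = (16·459.0/(π·5.87×10^7))^(1/3) = 0.03415 m.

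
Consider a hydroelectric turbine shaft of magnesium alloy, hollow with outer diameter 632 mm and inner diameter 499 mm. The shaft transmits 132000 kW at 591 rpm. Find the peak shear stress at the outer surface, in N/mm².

ω = 2π·591/60 = 61.89 rad/s, so T = P/ω = 132000×10³ / 61.89 = 2.133e6 N·m.
J = π(d_o⁴ − d_i⁴)/32 = π(0.632⁴ − 0.499⁴)/32 = 9.576×10^-3 m⁴.
τ_max = T·r/J = 2.133e6 × 0.316 / 9.576×10^-3 = 7.038×10^7 Pa.

70.4 N/mm²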